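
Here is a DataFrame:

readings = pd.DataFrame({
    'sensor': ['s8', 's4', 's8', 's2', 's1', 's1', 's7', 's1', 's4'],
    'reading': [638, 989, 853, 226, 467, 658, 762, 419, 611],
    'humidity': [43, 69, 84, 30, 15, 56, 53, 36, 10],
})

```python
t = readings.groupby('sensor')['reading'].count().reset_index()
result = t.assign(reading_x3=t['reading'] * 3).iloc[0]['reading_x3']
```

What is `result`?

group by sensor, count of reading:
sensor
s1    3
s2    1
s4    2
s7    1
s8    2
Name: reading, dtype: int64
reset_index():
  sensor  reading
0     s1        3
1     s2        1
2     s4        2
3     s7        1
4     s8        2
add column reading_x3 = t['reading'] * 3:
  sensor  reading  reading_x3
0     s1        3           9
1     s2        1           3
2     s4        2           6
3     s7        1           3
4     s8        2           6
So iloc[0]['reading_x3'] = 9.

9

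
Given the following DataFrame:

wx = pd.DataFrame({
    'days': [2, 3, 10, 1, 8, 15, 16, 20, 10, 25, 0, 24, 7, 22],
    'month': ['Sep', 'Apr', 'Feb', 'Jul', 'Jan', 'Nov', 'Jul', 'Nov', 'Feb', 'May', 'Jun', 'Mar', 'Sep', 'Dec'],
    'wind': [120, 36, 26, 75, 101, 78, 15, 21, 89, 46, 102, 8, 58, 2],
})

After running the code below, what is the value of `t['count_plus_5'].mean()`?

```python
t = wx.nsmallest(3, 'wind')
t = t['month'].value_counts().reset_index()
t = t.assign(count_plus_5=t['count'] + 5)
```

6.0

take 3 rows with smallest wind:
    days month  wind
13    22   Dec     2
11    24   Mar     8
6     16   Jul    15
value_counts of month:
month
Dec    1
Mar    1
Jul    1
Name: count, dtype: int64
reset_index():
  month  count
0   Dec      1
1   Mar      1
2   Jul      1
add column count_plus_5 = t['count'] + 5:
  month  count  count_plus_5
0   Dec      1             6
1   Mar      1             6
2   Jul      1             6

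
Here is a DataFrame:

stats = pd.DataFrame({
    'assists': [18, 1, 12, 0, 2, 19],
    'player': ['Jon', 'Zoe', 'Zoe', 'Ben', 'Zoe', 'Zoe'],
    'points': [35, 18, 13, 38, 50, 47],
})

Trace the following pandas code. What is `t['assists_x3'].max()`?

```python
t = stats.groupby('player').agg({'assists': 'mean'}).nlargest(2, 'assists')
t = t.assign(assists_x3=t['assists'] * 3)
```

group by player, mean of assists:
        assists
player         
Ben         0.0
Jon        18.0
Zoe         8.5
take 2 rows with largest assists:
        assists
player         
Jon        18.0
Zoe         8.5
add column assists_x3 = t['assists'] * 3:
        assists  assists_x3
player                     
Jon        18.0        54.0
Zoe         8.5        25.5

54.0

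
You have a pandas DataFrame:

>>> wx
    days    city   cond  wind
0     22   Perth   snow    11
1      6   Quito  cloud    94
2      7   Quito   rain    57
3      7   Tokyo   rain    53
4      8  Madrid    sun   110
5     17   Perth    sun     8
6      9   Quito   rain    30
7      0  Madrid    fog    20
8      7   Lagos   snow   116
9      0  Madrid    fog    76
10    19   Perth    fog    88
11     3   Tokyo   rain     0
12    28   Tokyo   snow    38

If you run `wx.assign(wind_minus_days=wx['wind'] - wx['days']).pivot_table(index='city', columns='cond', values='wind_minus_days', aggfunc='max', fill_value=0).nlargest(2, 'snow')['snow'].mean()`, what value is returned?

add column wind_minus_days = wx['wind'] - wx['days']:
    days    city   cond  wind  wind_minus_days
0     22   Perth   snow    11              -11
1      6   Quito  cloud    94               88
2      7   Quito   rain    57               50
3      7   Tokyo   rain    53               46
4      8  Madrid    sun   110              102
5     17   Perth    sun     8               -9
6      9   Quito   rain    30               21
7      0  Madrid    fog    20               20
8      7   Lagos   snow   116              109
9      0  Madrid    fog    76               76
10    19   Perth    fog    88               69
11     3   Tokyo   rain     0               -3
12    28   Tokyo   snow    38               10
pivot: rows=city, cols=cond, max(wind_minus_days):
cond    cloud  fog  rain  snow  sun
city                               
Lagos       0    0     0   109    0
Madrid      0   76     0     0  102
Perth       0   69     0   -11   -9
Quito      88    0    50     0    0
Tokyo       0    0    46    10    0
take 2 rows with largest snow:
cond   cloud  fog  rain  snow  sun
city                              
Lagos      0    0     0   109    0
Tokyo      0    0    46    10    0
So mean() = 59.5.

59.5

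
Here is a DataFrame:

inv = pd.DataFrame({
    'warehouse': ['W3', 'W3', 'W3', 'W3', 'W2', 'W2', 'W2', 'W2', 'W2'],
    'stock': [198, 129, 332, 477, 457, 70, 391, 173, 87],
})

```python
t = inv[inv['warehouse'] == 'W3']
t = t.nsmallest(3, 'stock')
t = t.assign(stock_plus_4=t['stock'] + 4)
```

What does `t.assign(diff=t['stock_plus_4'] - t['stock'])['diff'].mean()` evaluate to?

filter rows where warehouse == 'W3':
  warehouse  stock
0        W3    198
1        W3    129
2        W3    332
3        W3    477
take 3 rows with smallest stock:
  warehouse  stock
1        W3    129
0        W3    198
2        W3    332
add column stock_plus_4 = t['stock'] + 4:
  warehouse  stock  stock_plus_4
1        W3    129           133
0        W3    198           202
2        W3    332           336
add column diff = t['stock_plus_4'] - t['stock']:
  warehouse  stock  stock_plus_4  diff
1        W3    129           133     4
0        W3    198           202     4
2        W3    332           336     4
Taking the mean of column 'diff' gives 4.0.

4.0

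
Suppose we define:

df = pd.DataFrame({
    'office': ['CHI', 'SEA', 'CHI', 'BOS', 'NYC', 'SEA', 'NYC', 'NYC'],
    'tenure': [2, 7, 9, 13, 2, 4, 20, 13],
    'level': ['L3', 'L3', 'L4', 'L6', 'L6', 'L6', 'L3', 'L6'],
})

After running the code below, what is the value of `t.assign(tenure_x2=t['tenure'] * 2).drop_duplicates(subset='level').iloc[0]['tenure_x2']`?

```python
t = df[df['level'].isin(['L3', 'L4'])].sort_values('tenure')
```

filter rows where level in ['L3', 'L4']:
  office  tenure level
0    CHI       2    L3
1    SEA       7    L3
2    CHI       9    L4
6    NYC      20    L3
sort by tenure:
  office  tenure level
0    CHI       2    L3
1    SEA       7    L3
2    CHI       9    L4
6    NYC      20    L3
add column tenure_x2 = t['tenure'] * 2:
  office  tenure level  tenure_x2
0    CHI       2    L3          4
1    SEA       7    L3         14
2    CHI       9    L4         18
6    NYC      20    L3         40
drop duplicate level (keep=first):
  office  tenure level  tenure_x2
0    CHI       2    L3          4
2    CHI       9    L4         18
The value at position 0, column 'tenure_x2' is 4.

4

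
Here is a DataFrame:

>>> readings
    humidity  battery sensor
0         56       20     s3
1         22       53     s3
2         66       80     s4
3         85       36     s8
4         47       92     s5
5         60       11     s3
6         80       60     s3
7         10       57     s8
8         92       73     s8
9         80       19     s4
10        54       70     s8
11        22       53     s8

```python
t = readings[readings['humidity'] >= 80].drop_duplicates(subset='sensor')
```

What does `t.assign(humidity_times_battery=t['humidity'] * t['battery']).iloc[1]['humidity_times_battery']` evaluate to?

filter rows where humidity >= 80:
   humidity  battery sensor
3        85       36     s8
6        80       60     s3
8        92       73     s8
9        80       19     s4
drop duplicate sensor (keep=first):
   humidity  battery sensor
3        85       36     s8
6        80       60     s3
9        80       19     s4
add column humidity_times_battery = t['humidity'] * t['battery']:
   humidity  battery sensor  humidity_times_battery
3        85       36     s8                    3060
6        80       60     s3                    4800
9        80       19     s4                    1520

4800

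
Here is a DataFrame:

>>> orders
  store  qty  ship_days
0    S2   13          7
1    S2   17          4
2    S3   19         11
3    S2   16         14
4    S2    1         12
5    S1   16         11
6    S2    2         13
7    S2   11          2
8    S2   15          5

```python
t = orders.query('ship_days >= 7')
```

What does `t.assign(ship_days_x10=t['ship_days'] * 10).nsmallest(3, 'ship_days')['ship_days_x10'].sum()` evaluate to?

filter rows where ship_days >= 7:
  store  qty  ship_days
0    S2   13          7
2    S3   19         11
3    S2   16         14
4    S2    1         12
5    S1   16         11
6    S2    2         13
add column ship_days_x10 = t['ship_days'] * 10:
  store  qty  ship_days  ship_days_x10
0    S2   13          7             70
2    S3   19         11            110
3    S2   16         14            140
4    S2    1         12            120
5    S1   16         11            110
6    S2    2         13            130
take 3 rows with smallest ship_days:
  store  qty  ship_days  ship_days_x10
0    S2   13          7             70
2    S3   19         11            110
5    S1   16         11            110
So sum() = 290.

290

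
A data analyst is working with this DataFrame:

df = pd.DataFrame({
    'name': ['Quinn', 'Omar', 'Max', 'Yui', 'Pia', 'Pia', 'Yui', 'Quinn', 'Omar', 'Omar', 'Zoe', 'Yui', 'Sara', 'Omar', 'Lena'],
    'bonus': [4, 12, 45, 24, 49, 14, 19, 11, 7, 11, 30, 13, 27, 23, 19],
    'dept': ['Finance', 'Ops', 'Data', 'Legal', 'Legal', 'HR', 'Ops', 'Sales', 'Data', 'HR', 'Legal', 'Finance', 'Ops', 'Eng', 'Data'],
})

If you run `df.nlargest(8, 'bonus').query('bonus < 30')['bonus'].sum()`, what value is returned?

112

take 8 rows with largest bonus:
    name  bonus   dept
4    Pia     49  Legal
2    Max     45   Data
10   Zoe     30  Legal
12  Sara     27    Ops
3    Yui     24  Legal
13  Omar     23    Eng
6    Yui     19    Ops
14  Lena     19   Data
filter rows where bonus < 30:
    name  bonus   dept
12  Sara     27    Ops
3    Yui     24  Legal
13  Omar     23    Eng
6    Yui     19    Ops
14  Lena     19   Data
Hence 112.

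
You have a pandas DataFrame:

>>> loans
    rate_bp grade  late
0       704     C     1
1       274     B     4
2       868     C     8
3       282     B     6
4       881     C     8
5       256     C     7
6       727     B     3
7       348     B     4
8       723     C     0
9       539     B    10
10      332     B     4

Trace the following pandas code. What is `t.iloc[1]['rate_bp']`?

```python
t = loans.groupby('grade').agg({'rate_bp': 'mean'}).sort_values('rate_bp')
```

group by grade, mean of rate_bp:
       rate_bp
grade         
B        417.0
C        686.4
sort by rate_bp:
       rate_bp
grade         
B        417.0
C        686.4
value at position 1, column 'rate_bp' → 686.4

686.4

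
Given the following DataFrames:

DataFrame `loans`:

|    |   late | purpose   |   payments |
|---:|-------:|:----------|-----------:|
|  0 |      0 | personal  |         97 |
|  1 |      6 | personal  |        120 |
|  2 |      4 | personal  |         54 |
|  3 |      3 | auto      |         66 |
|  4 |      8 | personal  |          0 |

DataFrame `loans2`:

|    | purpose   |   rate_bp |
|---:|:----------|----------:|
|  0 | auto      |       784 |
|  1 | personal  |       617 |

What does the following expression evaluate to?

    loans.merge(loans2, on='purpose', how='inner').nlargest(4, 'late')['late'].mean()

merge on 'purpose' (how='inner') → 5 rows:
   late   purpose  payments  rate_bp
0     0  personal        97      617
1     6  personal       120      617
2     4  personal        54      617
3     3      auto        66      784
4     8  personal         0      617
take 4 rows with largest late:
   late   purpose  payments  rate_bp
4     8  personal         0      617
1     6  personal       120      617
2     4  personal        54      617
3     3      auto        66      784

5.25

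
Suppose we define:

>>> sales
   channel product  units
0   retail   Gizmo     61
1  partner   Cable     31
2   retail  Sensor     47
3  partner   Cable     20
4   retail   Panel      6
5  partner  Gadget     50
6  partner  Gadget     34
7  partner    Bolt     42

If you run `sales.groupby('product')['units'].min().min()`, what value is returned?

group by product, min of units:
product
Bolt      42
Cable     20
Gadget    34
Gizmo     61
Panel      6
Sensor    47
Name: units, dtype: int64
min of the resulting series → 6

6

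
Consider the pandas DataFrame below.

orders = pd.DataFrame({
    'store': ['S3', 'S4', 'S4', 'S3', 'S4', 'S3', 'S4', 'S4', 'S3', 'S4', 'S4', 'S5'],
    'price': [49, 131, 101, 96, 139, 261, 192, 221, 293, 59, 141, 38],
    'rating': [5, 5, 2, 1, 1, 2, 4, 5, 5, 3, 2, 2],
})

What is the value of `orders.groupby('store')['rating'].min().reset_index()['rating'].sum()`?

group by store, min of rating:
store
S3    1
S4    1
S5    2
Name: rating, dtype: int64
reset_index():
  store  rating
0    S3       1
1    S4       1
2    S5       2
Finally, sum of column 'rating' = 4.

4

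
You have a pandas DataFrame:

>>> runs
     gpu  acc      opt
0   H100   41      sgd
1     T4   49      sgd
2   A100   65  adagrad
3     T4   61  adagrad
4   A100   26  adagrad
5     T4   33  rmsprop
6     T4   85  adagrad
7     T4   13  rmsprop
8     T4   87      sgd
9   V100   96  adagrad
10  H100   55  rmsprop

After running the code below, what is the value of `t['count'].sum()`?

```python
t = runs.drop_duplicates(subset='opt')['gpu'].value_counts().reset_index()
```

drop duplicate opt (keep=first):
    gpu  acc      opt
0  H100   41      sgd
2  A100   65  adagrad
5    T4   33  rmsprop
value_counts of gpu:
gpu
H100    1
A100    1
T4      1
Name: count, dtype: int64
reset_index():
    gpu  count
0  H100      1
1  A100      1
2    T4      1

3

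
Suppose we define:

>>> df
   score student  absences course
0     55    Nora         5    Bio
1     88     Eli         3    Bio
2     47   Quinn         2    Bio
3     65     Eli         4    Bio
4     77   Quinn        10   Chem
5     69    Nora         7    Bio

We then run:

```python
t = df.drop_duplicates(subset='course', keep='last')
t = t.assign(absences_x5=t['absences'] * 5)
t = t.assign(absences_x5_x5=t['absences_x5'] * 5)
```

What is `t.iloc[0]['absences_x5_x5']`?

drop duplicate course (keep=last):
   score student  absences course
4     77   Quinn        10   Chem
5     69    Nora         7    Bio
add column absences_x5 = t['absences'] * 5:
   score student  absences course  absences_x5
4     77   Quinn        10   Chem           50
5     69    Nora         7    Bio           35
add column absences_x5_x5 = t['absences_x5'] * 5:
   score student  absences course  absences_x5  absences_x5_x5
4     77   Quinn        10   Chem           50             250
5     69    Nora         7    Bio           35             175
Taking the value at position 0, column 'absences_x5_x5' gives 250.

250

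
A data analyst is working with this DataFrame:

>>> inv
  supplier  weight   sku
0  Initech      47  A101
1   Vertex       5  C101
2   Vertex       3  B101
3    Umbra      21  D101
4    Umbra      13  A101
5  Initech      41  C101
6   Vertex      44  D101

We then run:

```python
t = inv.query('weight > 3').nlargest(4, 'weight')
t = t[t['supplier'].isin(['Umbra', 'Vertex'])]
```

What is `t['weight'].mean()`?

32.5

filter rows where weight > 3:
  supplier  weight   sku
0  Initech      47  A101
1   Vertex       5  C101
3    Umbra      21  D101
4    Umbra      13  A101
5  Initech      41  C101
6   Vertex      44  D101
take 4 rows with largest weight:
  supplier  weight   sku
0  Initech      47  A101
6   Vertex      44  D101
5  Initech      41  C101
3    Umbra      21  D101
filter rows where supplier in ['Umbra', 'Vertex']:
  supplier  weight   sku
6   Vertex      44  D101
3    Umbra      21  D101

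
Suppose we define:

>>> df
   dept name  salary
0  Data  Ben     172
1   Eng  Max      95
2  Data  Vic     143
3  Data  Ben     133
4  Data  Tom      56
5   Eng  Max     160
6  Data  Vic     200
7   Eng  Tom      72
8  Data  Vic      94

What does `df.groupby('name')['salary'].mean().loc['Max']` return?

group by name, mean of salary:
name
Ben    152.500000
Max    127.500000
Tom     64.000000
Vic    145.666667
Name: salary, dtype: float64
The value at index 'Max' is 127.5.

127.5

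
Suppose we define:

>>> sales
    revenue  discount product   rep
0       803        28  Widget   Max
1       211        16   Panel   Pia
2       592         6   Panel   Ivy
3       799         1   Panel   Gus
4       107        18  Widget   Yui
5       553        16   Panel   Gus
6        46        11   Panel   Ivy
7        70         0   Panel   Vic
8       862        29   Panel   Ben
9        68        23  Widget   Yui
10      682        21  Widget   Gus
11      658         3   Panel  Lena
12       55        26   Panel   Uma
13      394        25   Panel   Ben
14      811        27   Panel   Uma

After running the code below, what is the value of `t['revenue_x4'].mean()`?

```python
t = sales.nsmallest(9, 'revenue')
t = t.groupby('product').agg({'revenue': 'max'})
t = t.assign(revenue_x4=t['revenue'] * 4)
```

take 9 rows with smallest revenue:
    revenue  discount product  rep
6        46        11   Panel  Ivy
12       55        26   Panel  Uma
9        68        23  Widget  Yui
7        70         0   Panel  Vic
4       107        18  Widget  Yui
1       211        16   Panel  Pia
13      394        25   Panel  Ben
5       553        16   Panel  Gus
2       592         6   Panel  Ivy
group by product, max of revenue:
         revenue
product         
Panel        592
Widget       107
add column revenue_x4 = t['revenue'] * 4:
         revenue  revenue_x4
product                     
Panel        592        2368
Widget       107         428
The mean of column 'revenue_x4' is 1398.0.

1398.0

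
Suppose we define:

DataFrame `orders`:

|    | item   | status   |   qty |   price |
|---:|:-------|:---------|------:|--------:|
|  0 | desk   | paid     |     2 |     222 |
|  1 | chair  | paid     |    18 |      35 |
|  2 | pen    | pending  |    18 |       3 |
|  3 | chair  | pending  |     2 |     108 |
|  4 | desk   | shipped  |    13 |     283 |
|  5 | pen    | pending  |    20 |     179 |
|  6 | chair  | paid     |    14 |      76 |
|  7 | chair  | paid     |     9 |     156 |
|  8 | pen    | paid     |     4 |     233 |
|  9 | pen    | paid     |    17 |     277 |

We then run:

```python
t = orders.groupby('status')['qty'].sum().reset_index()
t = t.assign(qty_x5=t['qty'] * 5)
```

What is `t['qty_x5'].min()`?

group by status, sum of qty:
status
paid       64
pending    40
shipped    13
Name: qty, dtype: int64
reset_index():
    status  qty
0     paid   64
1  pending   40
2  shipped   13
add column qty_x5 = t['qty'] * 5:
    status  qty  qty_x5
0     paid   64     320
1  pending   40     200
2  shipped   13      65
min of column 'qty_x5' → 65

65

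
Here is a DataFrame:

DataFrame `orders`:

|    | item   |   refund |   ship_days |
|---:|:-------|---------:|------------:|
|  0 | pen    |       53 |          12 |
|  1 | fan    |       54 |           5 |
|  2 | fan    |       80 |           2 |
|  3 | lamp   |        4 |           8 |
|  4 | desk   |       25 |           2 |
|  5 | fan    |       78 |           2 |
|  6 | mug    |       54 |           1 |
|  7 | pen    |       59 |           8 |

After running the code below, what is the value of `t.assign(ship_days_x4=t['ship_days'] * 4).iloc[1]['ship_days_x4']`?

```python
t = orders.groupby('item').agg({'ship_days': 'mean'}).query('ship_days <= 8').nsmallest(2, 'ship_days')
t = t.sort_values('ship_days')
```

group by item, mean of ship_days:
      ship_days
item           
desk        2.0
fan         3.0
lamp        8.0
mug         1.0
pen        10.0
filter rows where ship_days <= 8:
      ship_days
item           
desk        2.0
fan         3.0
lamp        8.0
mug         1.0
take 2 rows with smallest ship_days:
      ship_days
item           
mug         1.0
desk        2.0
sort by ship_days:
      ship_days
item           
mug         1.0
desk        2.0
add column ship_days_x4 = t['ship_days'] * 4:
      ship_days  ship_days_x4
item                         
mug         1.0           4.0
desk        2.0           8.0

8.0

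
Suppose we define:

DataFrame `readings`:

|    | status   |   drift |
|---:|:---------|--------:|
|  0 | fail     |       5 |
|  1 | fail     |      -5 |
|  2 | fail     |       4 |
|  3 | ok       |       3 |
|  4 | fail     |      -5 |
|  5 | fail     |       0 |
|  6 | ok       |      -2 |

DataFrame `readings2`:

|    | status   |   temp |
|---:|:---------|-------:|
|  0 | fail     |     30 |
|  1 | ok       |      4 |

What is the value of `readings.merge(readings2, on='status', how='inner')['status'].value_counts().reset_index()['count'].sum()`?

merge on 'status' (how='inner') → 7 rows:
  status  drift  temp
0   fail      5    30
1   fail     -5    30
2   fail      4    30
3     ok      3     4
4   fail     -5    30
5   fail      0    30
6     ok     -2     4
value_counts of status:
status
fail    5
ok      2
Name: count, dtype: int64
reset_index():
  status  count
0   fail      5
1     ok      2
The sum of column 'count' is 7.

7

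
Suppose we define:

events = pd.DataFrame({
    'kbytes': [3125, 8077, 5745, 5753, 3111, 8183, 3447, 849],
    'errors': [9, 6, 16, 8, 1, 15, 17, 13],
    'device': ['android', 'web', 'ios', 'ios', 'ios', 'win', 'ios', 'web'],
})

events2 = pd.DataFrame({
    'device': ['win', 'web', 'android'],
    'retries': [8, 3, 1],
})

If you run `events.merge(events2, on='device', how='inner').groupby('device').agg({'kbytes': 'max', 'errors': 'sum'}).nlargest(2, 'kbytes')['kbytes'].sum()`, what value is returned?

merge on 'device' (how='inner') → 4 rows:
   kbytes  errors   device  retries
0    3125       9  android        1
1    8077       6      web        3
2    8183      15      win        8
3     849      13      web        3
group by device: max(kbytes), sum(errors):
         kbytes  errors
device                 
android    3125       9
web        8077      19
win        8183      15
take 2 rows with largest kbytes:
        kbytes  errors
device                
win       8183      15
web       8077      19

16260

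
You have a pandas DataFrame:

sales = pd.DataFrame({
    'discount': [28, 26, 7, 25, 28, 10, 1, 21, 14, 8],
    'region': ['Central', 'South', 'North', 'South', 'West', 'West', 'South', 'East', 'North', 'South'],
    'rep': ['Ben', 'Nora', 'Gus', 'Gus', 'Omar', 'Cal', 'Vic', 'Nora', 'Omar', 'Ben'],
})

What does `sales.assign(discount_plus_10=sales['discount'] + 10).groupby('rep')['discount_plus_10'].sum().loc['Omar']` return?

62

add column discount_plus_10 = sales['discount'] + 10:
   discount   region   rep  discount_plus_10
0        28  Central   Ben                38
1        26    South  Nora                36
2         7    North   Gus                17
3        25    South   Gus                35
4        28     West  Omar                38
5        10     West   Cal                20
6         1    South   Vic                11
7        21     East  Nora                31
8        14    North  Omar                24
9         8    South   Ben                18
group by rep, sum of discount_plus_10:
rep
Ben     56
Cal     20
Gus     52
Nora    67
Omar    62
Vic     11
Name: discount_plus_10, dtype: int64
The value at index 'Omar' is 62.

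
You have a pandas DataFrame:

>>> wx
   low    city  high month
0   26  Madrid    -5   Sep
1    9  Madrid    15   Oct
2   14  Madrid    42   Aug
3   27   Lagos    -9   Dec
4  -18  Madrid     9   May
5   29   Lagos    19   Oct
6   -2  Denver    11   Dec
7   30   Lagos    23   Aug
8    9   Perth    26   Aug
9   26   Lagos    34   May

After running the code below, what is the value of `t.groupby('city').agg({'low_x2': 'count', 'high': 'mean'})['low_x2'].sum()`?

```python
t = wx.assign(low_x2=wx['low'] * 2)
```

add column low_x2 = wx['low'] * 2:
   low    city  high month  low_x2
0   26  Madrid    -5   Sep      52
1    9  Madrid    15   Oct      18
2   14  Madrid    42   Aug      28
3   27   Lagos    -9   Dec      54
4  -18  Madrid     9   May     -36
5   29   Lagos    19   Oct      58
6   -2  Denver    11   Dec      -4
7   30   Lagos    23   Aug      60
8    9   Perth    26   Aug      18
9   26   Lagos    34   May      52
group by city: count(low_x2), mean(high):
        low_x2   high
city                 
Denver       1  11.00
Lagos        4  16.75
Madrid       4  15.25
Perth        1  26.00
Taking the sum of column 'low_x2' gives 10.

10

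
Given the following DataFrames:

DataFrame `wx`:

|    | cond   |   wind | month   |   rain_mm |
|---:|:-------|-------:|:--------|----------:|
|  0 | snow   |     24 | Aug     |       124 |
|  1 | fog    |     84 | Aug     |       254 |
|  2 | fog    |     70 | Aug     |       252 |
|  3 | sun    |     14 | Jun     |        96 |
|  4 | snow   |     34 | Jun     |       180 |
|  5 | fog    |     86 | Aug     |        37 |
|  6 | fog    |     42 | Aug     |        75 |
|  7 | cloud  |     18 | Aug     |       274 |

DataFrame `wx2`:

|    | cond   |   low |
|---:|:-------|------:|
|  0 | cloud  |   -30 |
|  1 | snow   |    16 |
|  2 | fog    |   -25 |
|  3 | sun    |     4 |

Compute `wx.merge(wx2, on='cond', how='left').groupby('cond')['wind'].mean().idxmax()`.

merge on 'cond' (how='left') → 8 rows:
    cond  wind month  rain_mm  low
0   snow    24   Aug      124   16
1    fog    84   Aug      254  -25
2    fog    70   Aug      252  -25
3    sun    14   Jun       96    4
4   snow    34   Jun      180   16
5    fog    86   Aug       37  -25
6    fog    42   Aug       75  -25
7  cloud    18   Aug      274  -30
group by cond, mean of wind:
cond
cloud    18.0
fog      70.5
snow     29.0
sun      14.0
Name: wind, dtype: float64

fog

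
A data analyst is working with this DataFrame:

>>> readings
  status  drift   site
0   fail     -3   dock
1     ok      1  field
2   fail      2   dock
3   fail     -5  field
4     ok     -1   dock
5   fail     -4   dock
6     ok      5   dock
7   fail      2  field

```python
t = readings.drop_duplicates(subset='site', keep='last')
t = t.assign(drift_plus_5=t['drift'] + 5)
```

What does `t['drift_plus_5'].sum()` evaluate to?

drop duplicate site (keep=last):
  status  drift   site
6     ok      5   dock
7   fail      2  field
add column drift_plus_5 = t['drift'] + 5:
  status  drift   site  drift_plus_5
6     ok      5   dock            10
7   fail      2  field             7
Then the sum of column 'drift_plus_5': 17

17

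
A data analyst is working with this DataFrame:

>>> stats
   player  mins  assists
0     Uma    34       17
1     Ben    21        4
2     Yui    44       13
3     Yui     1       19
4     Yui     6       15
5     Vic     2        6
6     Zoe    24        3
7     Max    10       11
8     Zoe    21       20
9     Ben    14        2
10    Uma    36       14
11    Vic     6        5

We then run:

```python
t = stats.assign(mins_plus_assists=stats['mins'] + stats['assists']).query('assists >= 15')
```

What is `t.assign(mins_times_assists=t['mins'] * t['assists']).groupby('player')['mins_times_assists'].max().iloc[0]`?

add column mins_plus_assists = stats['mins'] + stats['assists']:
   player  mins  assists  mins_plus_assists
0     Uma    34       17                 51
1     Ben    21        4                 25
2     Yui    44       13                 57
3     Yui     1       19                 20
4     Yui     6       15                 21
5     Vic     2        6                  8
6     Zoe    24        3                 27
7     Max    10       11                 21
8     Zoe    21       20                 41
9     Ben    14        2                 16
10    Uma    36       14                 50
11    Vic     6        5                 11
filter rows where assists >= 15:
  player  mins  assists  mins_plus_assists
0    Uma    34       17                 51
3    Yui     1       19                 20
4    Yui     6       15                 21
8    Zoe    21       20                 41
add column mins_times_assists = t['mins'] * t['assists']:
  player  mins  assists  mins_plus_assists  mins_times_assists
0    Uma    34       17                 51                 578
3    Yui     1       19                 20                  19
4    Yui     6       15                 21                  90
8    Zoe    21       20                 41                 420
group by player, max of mins_times_assists:
player
Uma    578
Yui     90
Zoe    420
Name: mins_times_assists, dtype: int64
value at position 0 → 578

578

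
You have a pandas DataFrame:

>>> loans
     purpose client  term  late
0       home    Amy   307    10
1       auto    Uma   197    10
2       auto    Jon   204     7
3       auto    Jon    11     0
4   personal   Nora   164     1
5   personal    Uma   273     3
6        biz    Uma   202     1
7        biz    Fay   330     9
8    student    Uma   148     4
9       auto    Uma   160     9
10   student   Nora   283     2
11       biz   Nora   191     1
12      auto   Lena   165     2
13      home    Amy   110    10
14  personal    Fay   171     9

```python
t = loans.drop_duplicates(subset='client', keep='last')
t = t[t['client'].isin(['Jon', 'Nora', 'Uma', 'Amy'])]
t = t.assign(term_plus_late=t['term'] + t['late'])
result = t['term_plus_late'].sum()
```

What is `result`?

492

drop duplicate client (keep=last):
     purpose client  term  late
3       auto    Jon    11     0
9       auto    Uma   160     9
11       biz   Nora   191     1
12      auto   Lena   165     2
13      home    Amy   110    10
14  personal    Fay   171     9
filter rows where client in ['Jon', 'Nora', 'Uma', 'Amy']:
   purpose client  term  late
3     auto    Jon    11     0
9     auto    Uma   160     9
11     biz   Nora   191     1
13    home    Amy   110    10
add column term_plus_late = t['term'] + t['late']:
   purpose client  term  late  term_plus_late
3     auto    Jon    11     0              11
9     auto    Uma   160     9             169
11     biz   Nora   191     1             192
13    home    Amy   110    10             120
Then the sum of column 'term_plus_late': 492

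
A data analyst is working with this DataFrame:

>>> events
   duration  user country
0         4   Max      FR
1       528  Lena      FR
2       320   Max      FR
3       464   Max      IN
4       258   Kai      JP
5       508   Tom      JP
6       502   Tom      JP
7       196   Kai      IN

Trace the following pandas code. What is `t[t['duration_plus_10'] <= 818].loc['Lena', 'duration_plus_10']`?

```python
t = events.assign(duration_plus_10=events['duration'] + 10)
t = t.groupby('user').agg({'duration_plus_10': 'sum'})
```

add column duration_plus_10 = events['duration'] + 10:
   duration  user country  duration_plus_10
0         4   Max      FR                14
1       528  Lena      FR               538
2       320   Max      FR               330
3       464   Max      IN               474
4       258   Kai      JP               268
5       508   Tom      JP               518
6       502   Tom      JP               512
7       196   Kai      IN               206
group by user, sum of duration_plus_10:
      duration_plus_10
user                  
Kai                474
Lena               538
Max                818
Tom               1030
filter rows where duration_plus_10 <= 818:
      duration_plus_10
user                  
Kai                474
Lena               538
Max                818

538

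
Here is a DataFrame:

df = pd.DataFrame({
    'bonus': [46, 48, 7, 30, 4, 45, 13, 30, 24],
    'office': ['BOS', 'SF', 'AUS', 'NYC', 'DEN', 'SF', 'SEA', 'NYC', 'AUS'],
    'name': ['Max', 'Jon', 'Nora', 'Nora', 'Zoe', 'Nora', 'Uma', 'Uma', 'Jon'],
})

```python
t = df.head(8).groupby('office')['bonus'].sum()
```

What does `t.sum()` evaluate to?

223

take first 8 rows:
   bonus office  name
0     46    BOS   Max
1     48     SF   Jon
2      7    AUS  Nora
3     30    NYC  Nora
4      4    DEN   Zoe
5     45     SF  Nora
6     13    SEA   Uma
7     30    NYC   Uma
group by office, sum of bonus:
office
AUS     7
BOS    46
DEN     4
NYC    60
SEA    13
SF     93
Name: bonus, dtype: int64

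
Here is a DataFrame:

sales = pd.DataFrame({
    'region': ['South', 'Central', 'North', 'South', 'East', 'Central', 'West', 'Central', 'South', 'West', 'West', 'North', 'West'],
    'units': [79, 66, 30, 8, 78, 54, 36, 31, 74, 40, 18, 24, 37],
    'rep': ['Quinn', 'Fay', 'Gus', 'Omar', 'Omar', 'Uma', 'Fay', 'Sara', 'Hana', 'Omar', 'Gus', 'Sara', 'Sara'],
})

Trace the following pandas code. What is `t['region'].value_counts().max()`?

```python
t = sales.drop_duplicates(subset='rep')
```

drop duplicate rep (keep=first):
    region  units    rep
0    South     79  Quinn
1  Central     66    Fay
2    North     30    Gus
3    South      8   Omar
5  Central     54    Uma
7  Central     31   Sara
8    South     74   Hana
value_counts of region:
region
South      3
Central    3
North      1
Name: count, dtype: int64
max of the resulting series → 3

3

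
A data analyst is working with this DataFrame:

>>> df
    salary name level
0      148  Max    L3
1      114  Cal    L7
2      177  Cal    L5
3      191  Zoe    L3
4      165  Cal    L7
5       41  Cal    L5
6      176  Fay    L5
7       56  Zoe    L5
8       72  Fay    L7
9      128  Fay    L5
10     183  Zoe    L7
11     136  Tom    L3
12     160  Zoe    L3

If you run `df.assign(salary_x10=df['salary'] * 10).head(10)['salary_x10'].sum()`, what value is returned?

add column salary_x10 = df['salary'] * 10:
    salary name level  salary_x10
0      148  Max    L3        1480
1      114  Cal    L7        1140
2      177  Cal    L5        1770
3      191  Zoe    L3        1910
4      165  Cal    L7        1650
5       41  Cal    L5         410
6      176  Fay    L5        1760
7       56  Zoe    L5         560
8       72  Fay    L7         720
9      128  Fay    L5        1280
10     183  Zoe    L7        1830
11     136  Tom    L3        1360
12     160  Zoe    L3        1600
take first 10 rows:
   salary name level  salary_x10
0     148  Max    L3        1480
1     114  Cal    L7        1140
2     177  Cal    L5        1770
3     191  Zoe    L3        1910
4     165  Cal    L7        1650
5      41  Cal    L5         410
6     176  Fay    L5        1760
7      56  Zoe    L5         560
8      72  Fay    L7         720
9     128  Fay    L5        1280

12680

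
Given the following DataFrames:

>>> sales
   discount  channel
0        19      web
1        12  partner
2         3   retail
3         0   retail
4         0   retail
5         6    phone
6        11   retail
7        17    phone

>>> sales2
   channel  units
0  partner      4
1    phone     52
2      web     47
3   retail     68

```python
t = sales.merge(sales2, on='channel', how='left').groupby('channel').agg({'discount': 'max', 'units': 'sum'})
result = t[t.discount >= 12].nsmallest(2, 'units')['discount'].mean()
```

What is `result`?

15.5

merge on 'channel' (how='left') → 8 rows:
   discount  channel  units
0        19      web     47
1        12  partner      4
2         3   retail     68
3         0   retail     68
4         0   retail     68
5         6    phone     52
6        11   retail     68
7        17    phone     52
group by channel: max(discount), sum(units):
         discount  units
channel                 
partner        12      4
phone          17    104
retail         11    272
web            19     47
filter rows where discount >= 12:
         discount  units
channel                 
partner        12      4
phone          17    104
web            19     47
take 2 rows with smallest units:
         discount  units
channel                 
partner        12      4
web            19     47
Hence 15.5.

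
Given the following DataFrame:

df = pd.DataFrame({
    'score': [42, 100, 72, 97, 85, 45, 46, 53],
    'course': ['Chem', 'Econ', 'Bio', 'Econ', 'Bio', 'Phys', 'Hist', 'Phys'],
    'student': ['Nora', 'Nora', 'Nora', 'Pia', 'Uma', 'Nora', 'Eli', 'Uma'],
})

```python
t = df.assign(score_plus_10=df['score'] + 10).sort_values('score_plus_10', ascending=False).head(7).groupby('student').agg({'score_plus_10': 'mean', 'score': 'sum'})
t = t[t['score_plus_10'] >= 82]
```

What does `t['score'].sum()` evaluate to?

add column score_plus_10 = df['score'] + 10:
   score course student  score_plus_10
0     42   Chem    Nora             52
1    100   Econ    Nora            110
2     72    Bio    Nora             82
3     97   Econ     Pia            107
4     85    Bio     Uma             95
5     45   Phys    Nora             55
6     46   Hist     Eli             56
7     53   Phys     Uma             63
sort by score_plus_10 descending:
   score course student  score_plus_10
1    100   Econ    Nora            110
3     97   Econ     Pia            107
4     85    Bio     Uma             95
2     72    Bio    Nora             82
7     53   Phys     Uma             63
6     46   Hist     Eli             56
5     45   Phys    Nora             55
0     42   Chem    Nora             52
take first 7 rows:
   score course student  score_plus_10
1    100   Econ    Nora            110
3     97   Econ     Pia            107
4     85    Bio     Uma             95
2     72    Bio    Nora             82
7     53   Phys     Uma             63
6     46   Hist     Eli             56
5     45   Phys    Nora             55
group by student: mean(score_plus_10), sum(score):
         score_plus_10  score
student                      
Eli          56.000000     46
Nora         82.333333    217
Pia         107.000000     97
Uma          79.000000    138
filter rows where score_plus_10 >= 82:
         score_plus_10  score
student                      
Nora         82.333333    217
Pia         107.000000     97
sum of column 'score' → 314

314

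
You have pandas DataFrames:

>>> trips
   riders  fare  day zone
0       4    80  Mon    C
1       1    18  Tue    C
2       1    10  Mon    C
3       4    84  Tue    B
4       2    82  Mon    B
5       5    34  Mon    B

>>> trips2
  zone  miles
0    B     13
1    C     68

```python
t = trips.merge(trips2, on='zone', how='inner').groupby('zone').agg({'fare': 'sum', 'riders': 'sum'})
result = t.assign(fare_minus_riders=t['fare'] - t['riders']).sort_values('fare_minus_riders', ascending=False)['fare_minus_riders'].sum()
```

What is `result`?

merge on 'zone' (how='inner') → 6 rows:
   riders  fare  day zone  miles
0       4    80  Mon    C     68
1       1    18  Tue    C     68
2       1    10  Mon    C     68
3       4    84  Tue    B     13
4       2    82  Mon    B     13
5       5    34  Mon    B     13
group by zone: sum(fare), sum(riders):
      fare  riders
zone              
B      200      11
C      108       6
add column fare_minus_riders = t['fare'] - t['riders']:
      fare  riders  fare_minus_riders
zone                                 
B      200      11                189
C      108       6                102
sort by fare_minus_riders descending:
      fare  riders  fare_minus_riders
zone                                 
B      200      11                189
C      108       6                102

291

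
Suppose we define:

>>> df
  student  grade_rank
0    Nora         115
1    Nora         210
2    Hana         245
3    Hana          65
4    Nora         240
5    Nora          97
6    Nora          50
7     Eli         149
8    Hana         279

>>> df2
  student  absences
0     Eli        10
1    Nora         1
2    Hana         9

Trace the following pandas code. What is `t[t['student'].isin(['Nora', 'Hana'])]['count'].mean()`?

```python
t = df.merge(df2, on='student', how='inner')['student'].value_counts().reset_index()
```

merge on 'student' (how='inner') → 9 rows:
  student  grade_rank  absences
0    Nora         115         1
1    Nora         210         1
2    Hana         245         9
3    Hana          65         9
4    Nora         240         1
5    Nora          97         1
6    Nora          50         1
7     Eli         149        10
8    Hana         279         9
value_counts of student:
student
Nora    5
Hana    3
Eli     1
Name: count, dtype: int64
reset_index():
  student  count
0    Nora      5
1    Hana      3
2     Eli      1
filter rows where student in ['Nora', 'Hana']:
  student  count
0    Nora      5
1    Hana      3
mean of column 'count' → 4.0

4.0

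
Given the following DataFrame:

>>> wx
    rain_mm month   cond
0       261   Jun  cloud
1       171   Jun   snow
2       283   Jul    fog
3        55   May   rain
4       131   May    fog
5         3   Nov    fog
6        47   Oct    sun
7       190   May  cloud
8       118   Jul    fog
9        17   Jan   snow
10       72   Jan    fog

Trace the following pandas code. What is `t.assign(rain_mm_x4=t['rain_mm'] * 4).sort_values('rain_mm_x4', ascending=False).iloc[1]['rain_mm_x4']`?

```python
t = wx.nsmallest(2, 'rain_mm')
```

take 2 rows with smallest rain_mm:
   rain_mm month  cond
5        3   Nov   fog
9       17   Jan  snow
add column rain_mm_x4 = t['rain_mm'] * 4:
   rain_mm month  cond  rain_mm_x4
5        3   Nov   fog          12
9       17   Jan  snow          68
sort by rain_mm_x4 descending:
   rain_mm month  cond  rain_mm_x4
9       17   Jan  snow          68
5        3   Nov   fog          12
The value at position 1, column 'rain_mm_x4' is 12.

12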